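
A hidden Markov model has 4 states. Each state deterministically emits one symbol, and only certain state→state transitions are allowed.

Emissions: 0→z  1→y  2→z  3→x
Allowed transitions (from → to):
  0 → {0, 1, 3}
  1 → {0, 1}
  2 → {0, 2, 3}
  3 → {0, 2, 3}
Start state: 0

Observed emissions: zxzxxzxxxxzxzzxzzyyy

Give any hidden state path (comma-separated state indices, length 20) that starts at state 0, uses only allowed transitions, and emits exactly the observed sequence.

0,3,0,3,3,0,3,3,3,3,0,3,2,0,3,2,0,1,1,1

  t0 'z' -> {0,2}, take 0 (start)
  t1 'x' -> {3}, take 3 (0->3 ok)
  t2 'z' -> {0,2}, take 0 (3->0 ok)
  t3 'x' -> {3}, take 3 (0->3 ok)
  t4 'x' -> {3}, take 3 (3->3 ok)
  t5 'z' -> {0,2}, take 0 (3->0 ok)
  t6 'x' -> {3}, take 3 (0->3 ok)
  t7 'x' -> {3}, take 3 (3->3 ok)
  t8 'x' -> {3}, take 3 (3->3 ok)
  t9 'x' -> {3}, take 3 (3->3 ok)
  t10 'z' -> {0,2}, take 0 (3->0 ok)
  t11 'x' -> {3}, take 3 (0->3 ok)
  t12 'z' -> {0,2}, take 2 (3->2 ok)
  t13 'z' -> {0,2}, take 0 (2->0 ok)
  t14 'x' -> {3}, take 3 (0->3 ok)
  t15 'z' -> {0,2}, take 2 (3->2 ok)
  t16 'z' -> {0,2}, take 0 (2->0 ok)
  t17 'y' -> {1}, take 1 (0->1 ok)
  t18 'y' -> {1}, take 1 (1->1 ok)
  t19 'y' -> {1}, take 1 (1->1 ok)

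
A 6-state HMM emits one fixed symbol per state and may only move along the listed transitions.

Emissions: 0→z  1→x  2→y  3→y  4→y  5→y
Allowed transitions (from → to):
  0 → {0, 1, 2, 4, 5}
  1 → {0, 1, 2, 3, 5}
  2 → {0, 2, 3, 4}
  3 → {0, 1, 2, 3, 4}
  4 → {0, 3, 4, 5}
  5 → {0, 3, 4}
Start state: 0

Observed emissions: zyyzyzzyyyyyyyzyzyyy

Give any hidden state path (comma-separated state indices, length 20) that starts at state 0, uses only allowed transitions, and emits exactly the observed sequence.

0,4,5,0,5,0,0,2,3,3,2,2,3,4,0,4,0,2,4,5

  t0 'z' -> {0}, take 0 (start)
  t1 'y' -> {2,3,4,5}, take 4 (0->4 ok)
  t2 'y' -> {2,3,4,5}, take 5 (4->5 ok)
  t3 'z' -> {0}, take 0 (5->0 ok)
  t4 'y' -> {2,3,4,5}, take 5 (0->5 ok)
  t5 'z' -> {0}, take 0 (5->0 ok)
  t6 'z' -> {0}, take 0 (0->0 ok)
  t7 'y' -> {2,3,4,5}, take 2 (0->2 ok)
  t8 'y' -> {2,3,4,5}, take 3 (2->3 ok)
  t9 'y' -> {2,3,4,5}, take 3 (3->3 ok)
  t10 'y' -> {2,3,4,5}, take 2 (3->2 ok)
  t11 'y' -> {2,3,4,5}, take 2 (2->2 ok)
  t12 'y' -> {2,3,4,5}, take 3 (2->3 ok)
  t13 'y' -> {2,3,4,5}, take 4 (3->4 ok)
  t14 'z' -> {0}, take 0 (4->0 ok)
  t15 'y' -> {2,3,4,5}, take 4 (0->4 ok)
  t16 'z' -> {0}, take 0 (4->0 ok)
  t17 'y' -> {2,3,4,5}, take 2 (0->2 ok)
  t18 'y' -> {2,3,4,5}, take 4 (2->4 ok)
  t19 'y' -> {2,3,4,5}, take 5 (4->5 ok)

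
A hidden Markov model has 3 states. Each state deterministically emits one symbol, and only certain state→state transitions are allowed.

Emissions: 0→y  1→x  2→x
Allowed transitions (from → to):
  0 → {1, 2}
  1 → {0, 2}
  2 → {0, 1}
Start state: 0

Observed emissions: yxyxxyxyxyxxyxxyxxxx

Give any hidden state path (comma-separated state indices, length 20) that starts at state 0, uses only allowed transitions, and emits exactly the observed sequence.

  pos 0: y in {0}, choose 0; start
  pos 1: x in {1,2}, choose 2; 0->2 ok
  pos 2: y in {0}, choose 0; 2->0 ok
  pos 3: x in {1,2}, choose 2; 0->2 ok
  pos 4: x in {1,2}, choose 1; 2->1 ok
  pos 5: y in {0}, choose 0; 1->0 ok
  pos 6: x in {1,2}, choose 1; 0->1 ok
  pos 7: y in {0}, choose 0; 1->0 ok
  pos 8: x in {1,2}, choose 2; 0->2 ok
  pos 9: y in {0}, choose 0; 2->0 ok
  pos 10: x in {1,2}, choose 2; 0->2 ok
  pos 11: x in {1,2}, choose 1; 2->1 ok
  pos 12: y in {0}, choose 0; 1->0 ok
  pos 13: x in {1,2}, choose 1; 0->1 ok
  pos 14: x in {1,2}, choose 2; 1->2 ok
  pos 15: y in {0}, choose 0; 2->0 ok
  pos 16: x in {1,2}, choose 2; 0->2 ok
  pos 17: x in {1,2}, choose 1; 2->1 ok
  pos 18: x in {1,2}, choose 2; 1->2 ok
  pos 19: x in {1,2}, choose 1; 2->1 ok

0,2,0,2,1,0,1,0,2,0,2,1,0,1,2,0,2,1,2,1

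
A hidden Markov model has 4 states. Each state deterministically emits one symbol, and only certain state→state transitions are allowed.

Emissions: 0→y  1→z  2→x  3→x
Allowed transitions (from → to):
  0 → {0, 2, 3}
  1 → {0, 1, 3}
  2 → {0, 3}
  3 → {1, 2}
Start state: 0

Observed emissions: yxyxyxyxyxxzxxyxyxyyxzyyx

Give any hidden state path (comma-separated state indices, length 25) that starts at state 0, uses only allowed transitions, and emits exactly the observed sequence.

0,2,0,2,0,2,0,2,0,2,3,1,3,2,0,2,0,2,0,0,3,1,0,0,3

  pos 0: y in {0}, choose 0; start
  pos 1: x in {2,3}, choose 2; 0->2 ok
  pos 2: y in {0}, choose 0; 2->0 ok
  pos 3: x in {2,3}, choose 2; 0->2 ok
  pos 4: y in {0}, choose 0; 2->0 ok
  pos 5: x in {2,3}, choose 2; 0->2 ok
  pos 6: y in {0}, choose 0; 2->0 ok
  pos 7: x in {2,3}, choose 2; 0->2 ok
  pos 8: y in {0}, choose 0; 2->0 ok
  pos 9: x in {2,3}, choose 2; 0->2 ok
  pos 10: x in {2,3}, choose 3; 2->3 ok
  pos 11: z in {1}, choose 1; 3->1 ok
  pos 12: x in {2,3}, choose 3; 1->3 ok
  pos 13: x in {2,3}, choose 2; 3->2 ok
  pos 14: y in {0}, choose 0; 2->0 ok
  pos 15: x in {2,3}, choose 2; 0->2 ok
  pos 16: y in {0}, choose 0; 2->0 ok
  pos 17: x in {2,3}, choose 2; 0->2 ok
  pos 18: y in {0}, choose 0; 2->0 ok
  pos 19: y in {0}, choose 0; 0->0 ok
  pos 20: x in {2,3}, choose 3; 0->3 ok
  pos 21: z in {1}, choose 1; 3->1 ok
  pos 22: y in {0}, choose 0; 1->0 ok
  pos 23: y in {0}, choose 0; 0->0 ok
  pos 24: x in {2,3}, choose 3; 0->3 ok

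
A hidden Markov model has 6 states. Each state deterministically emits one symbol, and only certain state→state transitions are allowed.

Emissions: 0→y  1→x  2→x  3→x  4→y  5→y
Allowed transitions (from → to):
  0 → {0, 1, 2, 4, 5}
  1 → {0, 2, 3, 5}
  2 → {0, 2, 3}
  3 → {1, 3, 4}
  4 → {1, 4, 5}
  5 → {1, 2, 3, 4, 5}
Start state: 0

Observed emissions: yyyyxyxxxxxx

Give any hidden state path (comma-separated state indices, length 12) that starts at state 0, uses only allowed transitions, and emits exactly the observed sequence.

  pos 0: y in {0,4,5}, choose 0; start
  pos 1: y in {0,4,5}, choose 0; 0->0 ok
  pos 2: y in {0,4,5}, choose 5; 0->5 ok
  pos 3: y in {0,4,5}, choose 5; 5->5 ok
  pos 4: x in {1,2,3}, choose 3; 5->3 ok
  pos 5: y in {0,4,5}, choose 4; 3->4 ok
  pos 6: x in {1,2,3}, choose 1; 4->1 ok
  pos 7: x in {1,2,3}, choose 3; 1->3 ok
  pos 8: x in {1,2,3}, choose 3; 3->3 ok
  pos 9: x in {1,2,3}, choose 3; 3->3 ok
  pos 10: x in {1,2,3}, choose 3; 3->3 ok
  pos 11: x in {1,2,3}, choose 1; 3->1 ok

0,0,5,5,3,4,1,3,3,3,3,1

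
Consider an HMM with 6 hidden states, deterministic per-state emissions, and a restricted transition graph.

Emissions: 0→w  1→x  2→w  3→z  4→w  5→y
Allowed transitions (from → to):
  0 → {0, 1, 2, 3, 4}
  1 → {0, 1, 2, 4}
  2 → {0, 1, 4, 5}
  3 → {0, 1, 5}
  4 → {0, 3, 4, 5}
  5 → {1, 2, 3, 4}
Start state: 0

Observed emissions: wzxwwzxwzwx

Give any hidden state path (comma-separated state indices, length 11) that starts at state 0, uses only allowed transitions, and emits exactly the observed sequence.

  0: obs=w cand={0,2,4} pick 0 [start]
  1: obs=z cand={3} pick 3 [0->3 ok]
  2: obs=x cand={1} pick 1 [3->1 ok]
  3: obs=w cand={0,2,4} pick 2 [1->2 ok]
  4: obs=w cand={0,2,4} pick 4 [2->4 ok]
  5: obs=z cand={3} pick 3 [4->3 ok]
  6: obs=x cand={1} pick 1 [3->1 ok]
  7: obs=w cand={0,2,4} pick 0 [1->0 ok]
  8: obs=z cand={3} pick 3 [0->3 ok]
  9: obs=w cand={0,2,4} pick 0 [3->0 ok]
  10: obs=x cand={1} pick 1 [0->1 ok]

0,3,1,2,4,3,1,0,3,0,1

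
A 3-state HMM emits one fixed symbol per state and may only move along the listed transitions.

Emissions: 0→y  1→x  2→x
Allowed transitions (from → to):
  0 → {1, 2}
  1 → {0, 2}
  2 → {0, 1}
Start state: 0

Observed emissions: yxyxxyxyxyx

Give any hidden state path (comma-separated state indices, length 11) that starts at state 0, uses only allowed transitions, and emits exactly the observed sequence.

  t0 'y' -> {0}, take 0 (start)
  t1 'x' -> {1,2}, take 2 (0->2 ok)
  t2 'y' -> {0}, take 0 (2->0 ok)
  t3 'x' -> {1,2}, take 1 (0->1 ok)
  t4 'x' -> {1,2}, take 2 (1->2 ok)
  t5 'y' -> {0}, take 0 (2->0 ok)
  t6 'x' -> {1,2}, take 2 (0->2 ok)
  t7 'y' -> {0}, take 0 (2->0 ok)
  t8 'x' -> {1,2}, take 2 (0->2 ok)
  t9 'y' -> {0}, take 0 (2->0 ok)
  t10 'x' -> {1,2}, take 2 (0->2 ok)

0,2,0,1,2,0,2,0,2,0,2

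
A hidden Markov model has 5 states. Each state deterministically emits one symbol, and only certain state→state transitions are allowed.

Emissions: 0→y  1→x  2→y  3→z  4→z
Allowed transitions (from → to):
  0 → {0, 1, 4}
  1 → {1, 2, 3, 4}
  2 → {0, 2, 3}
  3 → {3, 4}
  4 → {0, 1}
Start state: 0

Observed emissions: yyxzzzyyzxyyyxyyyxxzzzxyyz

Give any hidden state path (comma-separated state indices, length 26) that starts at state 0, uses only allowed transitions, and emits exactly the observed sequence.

  [0] y  {0,2}  => 0  start
  [1] y  {0,2}  => 0  0->0 ok
  [2] x  {1}  => 1  0->1 ok
  [3] z  {3,4}  => 3  1->3 ok
  [4] z  {3,4}  => 3  3->3 ok
  [5] z  {3,4}  => 4  3->4 ok
  [6] y  {0,2}  => 0  4->0 ok
  [7] y  {0,2}  => 0  0->0 ok
  [8] z  {3,4}  => 4  0->4 ok
  [9] x  {1}  => 1  4->1 ok
  [10] y  {0,2}  => 2  1->2 ok
  [11] y  {0,2}  => 0  2->0 ok
  [12] y  {0,2}  => 0  0->0 ok
  [13] x  {1}  => 1  0->1 ok
  [14] y  {0,2}  => 2  1->2 ok
  [15] y  {0,2}  => 0  2->0 ok
  [16] y  {0,2}  => 0  0->0 ok
  [17] x  {1}  => 1  0->1 ok
  [18] x  {1}  => 1  1->1 ok
  [19] z  {3,4}  => 3  1->3 ok
  [20] z  {3,4}  => 3  3->3 ok
  [21] z  {3,4}  => 4  3->4 ok
  [22] x  {1}  => 1  4->1 ok
  [23] y  {0,2}  => 2  1->2 ok
  [24] y  {0,2}  => 2  2->2 ok
  [25] z  {3,4}  => 3  2->3 ok

0,0,1,3,3,4,0,0,4,1,2,0,0,1,2,0,0,1,1,3,3,4,1,2,2,3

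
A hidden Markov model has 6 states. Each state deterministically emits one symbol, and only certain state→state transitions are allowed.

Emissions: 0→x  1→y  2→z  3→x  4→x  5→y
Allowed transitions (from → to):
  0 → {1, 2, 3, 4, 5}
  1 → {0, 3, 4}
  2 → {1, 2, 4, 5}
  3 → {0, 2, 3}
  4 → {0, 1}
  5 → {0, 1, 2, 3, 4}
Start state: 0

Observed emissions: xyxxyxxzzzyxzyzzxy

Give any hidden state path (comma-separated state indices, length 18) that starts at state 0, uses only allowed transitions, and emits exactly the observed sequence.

  [0] x  {0,3,4}  => 0  start
  [1] y  {1,5}  => 1  0->1 ok
  [2] x  {0,3,4}  => 0  1->0 ok
  [3] x  {0,3,4}  => 4  0->4 ok
  [4] y  {1,5}  => 1  4->1 ok
  [5] x  {0,3,4}  => 3  1->3 ok
  [6] x  {0,3,4}  => 3  3->3 ok
  [7] z  {2}  => 2  3->2 ok
  [8] z  {2}  => 2  2->2 ok
  [9] z  {2}  => 2  2->2 ok
  [10] y  {1,5}  => 1  2->1 ok
  [11] x  {0,3,4}  => 3  1->3 ok
  [12] z  {2}  => 2  3->2 ok
  [13] y  {1,5}  => 5  2->5 ok
  [14] z  {2}  => 2  5->2 ok
  [15] z  {2}  => 2  2->2 ok
  [16] x  {0,3,4}  => 4  2->4 ok
  [17] y  {1,5}  => 1  4->1 ok

0,1,0,4,1,3,3,2,2,2,1,3,2,5,2,2,4,1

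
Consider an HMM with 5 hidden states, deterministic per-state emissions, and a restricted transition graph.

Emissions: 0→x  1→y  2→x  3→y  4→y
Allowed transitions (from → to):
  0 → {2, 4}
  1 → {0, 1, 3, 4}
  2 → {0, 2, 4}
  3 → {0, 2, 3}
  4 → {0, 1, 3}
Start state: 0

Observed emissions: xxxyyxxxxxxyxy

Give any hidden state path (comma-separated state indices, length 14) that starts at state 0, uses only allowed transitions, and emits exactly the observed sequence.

0,2,2,4,3,2,2,0,2,0,2,4,0,4

  0: obs=x cand={0,2} pick 0 [start]
  1: obs=x cand={0,2} pick 2 [0->2 ok]
  2: obs=x cand={0,2} pick 2 [2->2 ok]
  3: obs=y cand={1,3,4} pick 4 [2->4 ok]
  4: obs=y cand={1,3,4} pick 3 [4->3 ok]
  5: obs=x cand={0,2} pick 2 [3->2 ok]
  6: obs=x cand={0,2} pick 2 [2->2 ok]
  7: obs=x cand={0,2} pick 0 [2->0 ok]
  8: obs=x cand={0,2} pick 2 [0->2 ok]
  9: obs=x cand={0,2} pick 0 [2->0 ok]
  10: obs=x cand={0,2} pick 2 [0->2 ok]
  11: obs=y cand={1,3,4} pick 4 [2->4 ok]
  12: obs=x cand={0,2} pick 0 [4->0 ok]
  13: obs=y cand={1,3,4} pick 4 [0->4 ok]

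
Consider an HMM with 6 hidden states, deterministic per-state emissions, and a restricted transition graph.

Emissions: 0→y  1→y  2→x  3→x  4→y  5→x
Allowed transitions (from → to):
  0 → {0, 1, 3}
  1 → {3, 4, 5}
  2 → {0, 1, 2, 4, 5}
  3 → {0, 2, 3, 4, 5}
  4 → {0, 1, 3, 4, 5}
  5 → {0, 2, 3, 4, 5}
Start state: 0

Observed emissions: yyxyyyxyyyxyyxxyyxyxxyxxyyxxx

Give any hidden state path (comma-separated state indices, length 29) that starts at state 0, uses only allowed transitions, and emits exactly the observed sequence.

0,1,5,0,0,1,3,4,1,4,3,4,0,3,3,0,1,5,0,3,3,0,3,5,0,1,3,3,3

  [0] y  {0,1,4}  => 0  start
  [1] y  {0,1,4}  => 1  0->1 ok
  [2] x  {2,3,5}  => 5  1->5 ok
  [3] y  {0,1,4}  => 0  5->0 ok
  [4] y  {0,1,4}  => 0  0->0 ok
  [5] y  {0,1,4}  => 1  0->1 ok
  [6] x  {2,3,5}  => 3  1->3 ok
  [7] y  {0,1,4}  => 4  3->4 ok
  [8] y  {0,1,4}  => 1  4->1 ok
  [9] y  {0,1,4}  => 4  1->4 ok
  [10] x  {2,3,5}  => 3  4->3 ok
  [11] y  {0,1,4}  => 4  3->4 ok
  [12] y  {0,1,4}  => 0  4->0 ok
  [13] x  {2,3,5}  => 3  0->3 ok
  [14] x  {2,3,5}  => 3  3->3 ok
  [15] y  {0,1,4}  => 0  3->0 ok
  [16] y  {0,1,4}  => 1  0->1 ok
  [17] x  {2,3,5}  => 5  1->5 ok
  [18] y  {0,1,4}  => 0  5->0 ok
  [19] x  {2,3,5}  => 3  0->3 ok
  [20] x  {2,3,5}  => 3  3->3 ok
  [21] y  {0,1,4}  => 0  3->0 ok
  [22] x  {2,3,5}  => 3  0->3 ok
  [23] x  {2,3,5}  => 5  3->5 ok
  [24] y  {0,1,4}  => 0  5->0 ok
  [25] y  {0,1,4}  => 1  0->1 ok
  [26] x  {2,3,5}  => 3  1->3 ok
  [27] x  {2,3,5}  => 3  3->3 ok
  [28] x  {2,3,5}  => 3  3->3 ok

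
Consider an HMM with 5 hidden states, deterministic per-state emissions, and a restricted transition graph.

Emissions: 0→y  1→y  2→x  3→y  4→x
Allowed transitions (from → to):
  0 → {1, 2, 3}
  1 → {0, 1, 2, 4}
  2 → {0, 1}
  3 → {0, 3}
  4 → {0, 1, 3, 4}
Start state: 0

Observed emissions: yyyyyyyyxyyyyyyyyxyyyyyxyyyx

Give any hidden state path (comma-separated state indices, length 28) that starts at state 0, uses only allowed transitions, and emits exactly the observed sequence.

0,3,0,3,0,3,3,0,2,0,3,3,0,1,1,1,0,2,0,3,3,3,0,2,0,1,1,4

  0: obs=y cand={0,1,3} pick 0 [start]
  1: obs=y cand={0,1,3} pick 3 [0->3 ok]
  2: obs=y cand={0,1,3} pick 0 [3->0 ok]
  3: obs=y cand={0,1,3} pick 3 [0->3 ok]
  4: obs=y cand={0,1,3} pick 0 [3->0 ok]
  5: obs=y cand={0,1,3} pick 3 [0->3 ok]
  6: obs=y cand={0,1,3} pick 3 [3->3 ok]
  7: obs=y cand={0,1,3} pick 0 [3->0 ok]
  8: obs=x cand={2,4} pick 2 [0->2 ok]
  9: obs=y cand={0,1,3} pick 0 [2->0 ok]
  10: obs=y cand={0,1,3} pick 3 [0->3 ok]
  11: obs=y cand={0,1,3} pick 3 [3->3 ok]
  12: obs=y cand={0,1,3} pick 0 [3->0 ok]
  13: obs=y cand={0,1,3} pick 1 [0->1 ok]
  14: obs=y cand={0,1,3} pick 1 [1->1 ok]
  15: obs=y cand={0,1,3} pick 1 [1->1 ok]
  16: obs=y cand={0,1,3} pick 0 [1->0 ok]
  17: obs=x cand={2,4} pick 2 [0->2 ok]
  18: obs=y cand={0,1,3} pick 0 [2->0 ok]
  19: obs=y cand={0,1,3} pick 3 [0->3 ok]
  20: obs=y cand={0,1,3} pick 3 [3->3 ok]
  21: obs=y cand={0,1,3} pick 3 [3->3 ok]
  22: obs=y cand={0,1,3} pick 0 [3->0 ok]
  23: obs=x cand={2,4} pick 2 [0->2 ok]
  24: obs=y cand={0,1,3} pick 0 [2->0 ok]
  25: obs=y cand={0,1,3} pick 1 [0->1 ok]
  26: obs=y cand={0,1,3} pick 1 [1->1 ok]
  27: obs=x cand={2,4} pick 4 [1->4 ok]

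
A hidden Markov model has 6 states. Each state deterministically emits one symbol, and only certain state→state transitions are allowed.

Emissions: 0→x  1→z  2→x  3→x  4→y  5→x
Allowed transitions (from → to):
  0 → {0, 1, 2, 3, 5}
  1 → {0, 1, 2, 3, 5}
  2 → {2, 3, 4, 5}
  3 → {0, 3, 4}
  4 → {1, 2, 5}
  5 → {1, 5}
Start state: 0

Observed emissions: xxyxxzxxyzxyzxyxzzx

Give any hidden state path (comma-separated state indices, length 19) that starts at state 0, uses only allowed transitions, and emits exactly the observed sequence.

0,2,4,5,5,1,2,2,4,1,3,4,1,2,4,5,1,1,5

  pos 0: x in {0,2,3,5}, choose 0; start
  pos 1: x in {0,2,3,5}, choose 2; 0->2 ok
  pos 2: y in {4}, choose 4; 2->4 ok
  pos 3: x in {0,2,3,5}, choose 5; 4->5 ok
  pos 4: x in {0,2,3,5}, choose 5; 5->5 ok
  pos 5: z in {1}, choose 1; 5->1 ok
  pos 6: x in {0,2,3,5}, choose 2; 1->2 ok
  pos 7: x in {0,2,3,5}, choose 2; 2->2 ok
  pos 8: y in {4}, choose 4; 2->4 ok
  pos 9: z in {1}, choose 1; 4->1 ok
  pos 10: x in {0,2,3,5}, choose 3; 1->3 ok
  pos 11: y in {4}, choose 4; 3->4 ok
  pos 12: z in {1}, choose 1; 4->1 ok
  pos 13: x in {0,2,3,5}, choose 2; 1->2 ok
  pos 14: y in {4}, choose 4; 2->4 ok
  pos 15: x in {0,2,3,5}, choose 5; 4->5 ok
  pos 16: z in {1}, choose 1; 5->1 ok
  pos 17: z in {1}, choose 1; 1->1 ok
  pos 18: x in {0,2,3,5}, choose 5; 1->5 ok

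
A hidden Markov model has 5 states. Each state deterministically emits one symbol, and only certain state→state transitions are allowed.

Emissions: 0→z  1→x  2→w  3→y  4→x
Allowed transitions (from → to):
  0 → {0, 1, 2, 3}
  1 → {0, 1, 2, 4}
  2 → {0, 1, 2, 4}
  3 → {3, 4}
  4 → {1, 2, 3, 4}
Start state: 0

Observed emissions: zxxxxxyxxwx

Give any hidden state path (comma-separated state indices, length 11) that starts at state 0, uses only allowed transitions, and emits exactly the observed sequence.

  [0] z  {0}  => 0  start
  [1] x  {1,4}  => 1  0->1 ok
  [2] x  {1,4}  => 4  1->4 ok
  [3] x  {1,4}  => 4  4->4 ok
  [4] x  {1,4}  => 1  4->1 ok
  [5] x  {1,4}  => 4  1->4 ok
  [6] y  {3}  => 3  4->3 ok
  [7] x  {1,4}  => 4  3->4 ok
  [8] x  {1,4}  => 1  4->1 ok
  [9] w  {2}  => 2  1->2 ok
  [10] x  {1,4}  => 1  2->1 ok

0,1,4,4,1,4,3,4,1,2,1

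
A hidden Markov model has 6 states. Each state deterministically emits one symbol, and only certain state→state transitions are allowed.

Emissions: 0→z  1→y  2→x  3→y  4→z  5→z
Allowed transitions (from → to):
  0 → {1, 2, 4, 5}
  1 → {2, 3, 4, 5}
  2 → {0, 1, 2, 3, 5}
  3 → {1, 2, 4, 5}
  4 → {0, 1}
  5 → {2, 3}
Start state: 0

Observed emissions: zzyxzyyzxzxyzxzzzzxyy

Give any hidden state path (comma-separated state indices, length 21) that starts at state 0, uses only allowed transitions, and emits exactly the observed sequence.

  t0 'z' -> {0,4,5}, take 0 (start)
  t1 'z' -> {0,4,5}, take 5 (0->5 ok)
  t2 'y' -> {1,3}, take 3 (5->3 ok)
  t3 'x' -> {2}, take 2 (3->2 ok)
  t4 'z' -> {0,4,5}, take 0 (2->0 ok)
  t5 'y' -> {1,3}, take 1 (0->1 ok)
  t6 'y' -> {1,3}, take 3 (1->3 ok)
  t7 'z' -> {0,4,5}, take 5 (3->5 ok)
  t8 'x' -> {2}, take 2 (5->2 ok)
  t9 'z' -> {0,4,5}, take 5 (2->5 ok)
  t10 'x' -> {2}, take 2 (5->2 ok)
  t11 'y' -> {1,3}, take 3 (2->3 ok)
  t12 'z' -> {0,4,5}, take 5 (3->5 ok)
  t13 'x' -> {2}, take 2 (5->2 ok)
  t14 'z' -> {0,4,5}, take 0 (2->0 ok)
  t15 'z' -> {0,4,5}, take 4 (0->4 ok)
  t16 'z' -> {0,4,5}, take 0 (4->0 ok)
  t17 'z' -> {0,4,5}, take 5 (0->5 ok)
  t18 'x' -> {2}, take 2 (5->2 ok)
  t19 'y' -> {1,3}, take 1 (2->1 ok)
  t20 'y' -> {1,3}, take 3 (1->3 ok)

0,5,3,2,0,1,3,5,2,5,2,3,5,2,0,4,0,5,2,1,3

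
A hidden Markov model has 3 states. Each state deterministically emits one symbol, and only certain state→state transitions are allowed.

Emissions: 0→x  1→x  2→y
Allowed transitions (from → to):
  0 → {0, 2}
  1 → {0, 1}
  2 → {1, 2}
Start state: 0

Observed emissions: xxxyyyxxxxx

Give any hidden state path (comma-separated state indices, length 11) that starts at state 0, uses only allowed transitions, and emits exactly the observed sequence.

0,0,0,2,2,2,1,1,1,1,1

  [0] x  {0,1}  => 0  start
  [1] x  {0,1}  => 0  0->0 ok
  [2] x  {0,1}  => 0  0->0 ok
  [3] y  {2}  => 2  0->2 ok
  [4] y  {2}  => 2  2->2 ok
  [5] y  {2}  => 2  2->2 ok
  [6] x  {0,1}  => 1  2->1 ok
  [7] x  {0,1}  => 1  1->1 ok
  [8] x  {0,1}  => 1  1->1 ok
  [9] x  {0,1}  => 1  1->1 ok
  [10] x  {0,1}  => 1  1->1 ok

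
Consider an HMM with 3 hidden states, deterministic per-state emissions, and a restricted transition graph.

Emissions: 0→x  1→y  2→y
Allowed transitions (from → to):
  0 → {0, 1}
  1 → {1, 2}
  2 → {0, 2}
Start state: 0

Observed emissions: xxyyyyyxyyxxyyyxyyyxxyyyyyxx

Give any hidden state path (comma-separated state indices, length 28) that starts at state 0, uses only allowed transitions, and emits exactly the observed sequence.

0,0,1,1,1,1,2,0,1,2,0,0,1,1,2,0,1,2,2,0,0,1,1,2,2,2,0,0

  pos 0: x in {0}, choose 0; start
  pos 1: x in {0}, choose 0; 0->0 ok
  pos 2: y in {1,2}, choose 1; 0->1 ok
  pos 3: y in {1,2}, choose 1; 1->1 ok
  pos 4: y in {1,2}, choose 1; 1->1 ok
  pos 5: y in {1,2}, choose 1; 1->1 ok
  pos 6: y in {1,2}, choose 2; 1->2 ok
  pos 7: x in {0}, choose 0; 2->0 ok
  pos 8: y in {1,2}, choose 1; 0->1 ok
  pos 9: y in {1,2}, choose 2; 1->2 ok
  pos 10: x in {0}, choose 0; 2->0 ok
  pos 11: x in {0}, choose 0; 0->0 ok
  pos 12: y in {1,2}, choose 1; 0->1 ok
  pos 13: y in {1,2}, choose 1; 1->1 ok
  pos 14: y in {1,2}, choose 2; 1->2 ok
  pos 15: x in {0}, choose 0; 2->0 ok
  pos 16: y in {1,2}, choose 1; 0->1 ok
  pos 17: y in {1,2}, choose 2; 1->2 ok
  pos 18: y in {1,2}, choose 2; 2->2 ok
  pos 19: x in {0}, choose 0; 2->0 ok
  pos 20: x in {0}, choose 0; 0->0 ok
  pos 21: y in {1,2}, choose 1; 0->1 ok
  pos 22: y in {1,2}, choose 1; 1->1 ok
  pos 23: y in {1,2}, choose 2; 1->2 ok
  pos 24: y in {1,2}, choose 2; 2->2 ok
  pos 25: y in {1,2}, choose 2; 2->2 ok
  pos 26: x in {0}, choose 0; 2->0 ok
  pos 27: x in {0}, choose 0; 0->0 ok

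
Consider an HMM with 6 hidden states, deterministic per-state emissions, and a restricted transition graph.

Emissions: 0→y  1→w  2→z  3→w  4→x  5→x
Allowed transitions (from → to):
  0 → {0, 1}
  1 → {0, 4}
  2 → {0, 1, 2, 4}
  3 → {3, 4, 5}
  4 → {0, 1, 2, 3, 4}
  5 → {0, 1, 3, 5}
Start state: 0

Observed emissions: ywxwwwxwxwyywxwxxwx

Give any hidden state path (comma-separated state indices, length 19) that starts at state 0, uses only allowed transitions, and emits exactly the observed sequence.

0,1,4,3,3,3,5,1,4,1,0,0,1,4,3,4,4,1,4

  0: obs=y cand={0} pick 0 [start]
  1: obs=w cand={1,3} pick 1 [0->1 ok]
  2: obs=x cand={4,5} pick 4 [1->4 ok]
  3: obs=w cand={1,3} pick 3 [4->3 ok]
  4: obs=w cand={1,3} pick 3 [3->3 ok]
  5: obs=w cand={1,3} pick 3 [3->3 ok]
  6: obs=x cand={4,5} pick 5 [3->5 ok]
  7: obs=w cand={1,3} pick 1 [5->1 ok]
  8: obs=x cand={4,5} pick 4 [1->4 ok]
  9: obs=w cand={1,3} pick 1 [4->1 ok]
  10: obs=y cand={0} pick 0 [1->0 ok]
  11: obs=y cand={0} pick 0 [0->0 ok]
  12: obs=w cand={1,3} pick 1 [0->1 ok]
  13: obs=x cand={4,5} pick 4 [1->4 ok]
  14: obs=w cand={1,3} pick 3 [4->3 ok]
  15: obs=x cand={4,5} pick 4 [3->4 ok]
  16: obs=x cand={4,5} pick 4 [4->4 ok]
  17: obs=w cand={1,3} pick 1 [4->1 ok]
  18: obs=x cand={4,5} pick 4 [1->4 ok]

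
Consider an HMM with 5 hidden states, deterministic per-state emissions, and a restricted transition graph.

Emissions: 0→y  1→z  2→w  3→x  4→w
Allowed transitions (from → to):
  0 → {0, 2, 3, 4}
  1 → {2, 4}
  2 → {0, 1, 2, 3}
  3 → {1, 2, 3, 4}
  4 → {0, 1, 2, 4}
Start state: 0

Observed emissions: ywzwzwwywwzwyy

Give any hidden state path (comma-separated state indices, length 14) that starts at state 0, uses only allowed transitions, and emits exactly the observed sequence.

  pos 0: y in {0}, choose 0; start
  pos 1: w in {2,4}, choose 4; 0->4 ok
  pos 2: z in {1}, choose 1; 4->1 ok
  pos 3: w in {2,4}, choose 4; 1->4 ok
  pos 4: z in {1}, choose 1; 4->1 ok
  pos 5: w in {2,4}, choose 4; 1->4 ok
  pos 6: w in {2,4}, choose 2; 4->2 ok
  pos 7: y in {0}, choose 0; 2->0 ok
  pos 8: w in {2,4}, choose 4; 0->4 ok
  pos 9: w in {2,4}, choose 4; 4->4 ok
  pos 10: z in {1}, choose 1; 4->1 ok
  pos 11: w in {2,4}, choose 4; 1->4 ok
  pos 12: y in {0}, choose 0; 4->0 ok
  pos 13: y in {0}, choose 0; 0->0 ok

0,4,1,4,1,4,2,0,4,4,1,4,0,0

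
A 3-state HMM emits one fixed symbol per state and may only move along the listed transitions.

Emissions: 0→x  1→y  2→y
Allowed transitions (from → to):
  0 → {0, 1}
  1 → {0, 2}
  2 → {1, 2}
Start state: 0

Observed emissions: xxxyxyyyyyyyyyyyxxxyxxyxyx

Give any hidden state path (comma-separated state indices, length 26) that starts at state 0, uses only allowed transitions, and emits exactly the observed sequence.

  0: obs=x cand={0} pick 0 [start]
  1: obs=x cand={0} pick 0 [0->0 ok]
  2: obs=x cand={0} pick 0 [0->0 ok]
  3: obs=y cand={1,2} pick 1 [0->1 ok]
  4: obs=x cand={0} pick 0 [1->0 ok]
  5: obs=y cand={1,2} pick 1 [0->1 ok]
  6: obs=y cand={1,2} pick 2 [1->2 ok]
  7: obs=y cand={1,2} pick 2 [2->2 ok]
  8: obs=y cand={1,2} pick 2 [2->2 ok]
  9: obs=y cand={1,2} pick 2 [2->2 ok]
  10: obs=y cand={1,2} pick 2 [2->2 ok]
  11: obs=y cand={1,2} pick 2 [2->2 ok]
  12: obs=y cand={1,2} pick 2 [2->2 ok]
  13: obs=y cand={1,2} pick 1 [2->1 ok]
  14: obs=y cand={1,2} pick 2 [1->2 ok]
  15: obs=y cand={1,2} pick 1 [2->1 ok]
  16: obs=x cand={0} pick 0 [1->0 ok]
  17: obs=x cand={0} pick 0 [0->0 ok]
  18: obs=x cand={0} pick 0 [0->0 ok]
  19: obs=y cand={1,2} pick 1 [0->1 ok]
  20: obs=x cand={0} pick 0 [1->0 ok]
  21: obs=x cand={0} pick 0 [0->0 ok]
  22: obs=y cand={1,2} pick 1 [0->1 ok]
  23: obs=x cand={0} pick 0 [1->0 ok]
  24: obs=y cand={1,2} pick 1 [0->1 ok]
  25: obs=x cand={0} pick 0 [1->0 ok]

0,0,0,1,0,1,2,2,2,2,2,2,2,1,2,1,0,0,0,1,0,0,1,0,1,0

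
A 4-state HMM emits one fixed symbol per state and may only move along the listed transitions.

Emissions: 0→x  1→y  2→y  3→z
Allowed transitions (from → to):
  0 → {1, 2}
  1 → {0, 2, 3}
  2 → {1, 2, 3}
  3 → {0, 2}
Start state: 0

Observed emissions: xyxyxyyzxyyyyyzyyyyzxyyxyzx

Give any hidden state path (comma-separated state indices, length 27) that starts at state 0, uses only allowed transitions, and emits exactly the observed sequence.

  t0 'x' -> {0}, take 0 (start)
  t1 'y' -> {1,2}, take 1 (0->1 ok)
  t2 'x' -> {0}, take 0 (1->0 ok)
  t3 'y' -> {1,2}, take 1 (0->1 ok)
  t4 'x' -> {0}, take 0 (1->0 ok)
  t5 'y' -> {1,2}, take 2 (0->2 ok)
  t6 'y' -> {1,2}, take 1 (2->1 ok)
  t7 'z' -> {3}, take 3 (1->3 ok)
  t8 'x' -> {0}, take 0 (3->0 ok)
  t9 'y' -> {1,2}, take 2 (0->2 ok)
  t10 'y' -> {1,2}, take 1 (2->1 ok)
  t11 'y' -> {1,2}, take 2 (1->2 ok)
  t12 'y' -> {1,2}, take 2 (2->2 ok)
  t13 'y' -> {1,2}, take 1 (2->1 ok)
  t14 'z' -> {3}, take 3 (1->3 ok)
  t15 'y' -> {1,2}, take 2 (3->2 ok)
  t16 'y' -> {1,2}, take 2 (2->2 ok)
  t17 'y' -> {1,2}, take 1 (2->1 ok)
  t18 'y' -> {1,2}, take 2 (1->2 ok)
  t19 'z' -> {3}, take 3 (2->3 ok)
  t20 'x' -> {0}, take 0 (3->0 ok)
  t21 'y' -> {1,2}, take 2 (0->2 ok)
  t22 'y' -> {1,2}, take 1 (2->1 ok)
  t23 'x' -> {0}, take 0 (1->0 ok)
  t24 'y' -> {1,2}, take 1 (0->1 ok)
  t25 'z' -> {3}, take 3 (1->3 ok)
  t26 'x' -> {0}, take 0 (3->0 ok)

0,1,0,1,0,2,1,3,0,2,1,2,2,1,3,2,2,1,2,3,0,2,1,0,1,3,0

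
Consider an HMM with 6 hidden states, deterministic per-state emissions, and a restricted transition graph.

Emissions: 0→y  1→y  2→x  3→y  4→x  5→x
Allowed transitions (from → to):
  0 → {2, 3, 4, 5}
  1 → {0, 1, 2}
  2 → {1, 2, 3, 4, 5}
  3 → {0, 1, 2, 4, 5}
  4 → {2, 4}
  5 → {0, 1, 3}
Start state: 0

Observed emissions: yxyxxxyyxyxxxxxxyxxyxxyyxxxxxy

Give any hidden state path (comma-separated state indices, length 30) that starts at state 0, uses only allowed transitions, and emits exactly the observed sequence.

  0: obs=y cand={0,1,3} pick 0 [start]
  1: obs=x cand={2,4,5} pick 5 [0->5 ok]
  2: obs=y cand={0,1,3} pick 3 [5->3 ok]
  3: obs=x cand={2,4,5} pick 2 [3->2 ok]
  4: obs=x cand={2,4,5} pick 4 [2->4 ok]
  5: obs=x cand={2,4,5} pick 2 [4->2 ok]
  6: obs=y cand={0,1,3} pick 1 [2->1 ok]
  7: obs=y cand={0,1,3} pick 1 [1->1 ok]
  8: obs=x cand={2,4,5} pick 2 [1->2 ok]
  9: obs=y cand={0,1,3} pick 3 [2->3 ok]
  10: obs=x cand={2,4,5} pick 4 [3->4 ok]
  11: obs=x cand={2,4,5} pick 2 [4->2 ok]
  12: obs=x cand={2,4,5} pick 4 [2->4 ok]
  13: obs=x cand={2,4,5} pick 4 [4->4 ok]
  14: obs=x cand={2,4,5} pick 2 [4->2 ok]
  15: obs=x cand={2,4,5} pick 2 [2->2 ok]
  16: obs=y cand={0,1,3} pick 3 [2->3 ok]
  17: obs=x cand={2,4,5} pick 4 [3->4 ok]
  18: obs=x cand={2,4,5} pick 2 [4->2 ok]
  19: obs=y cand={0,1,3} pick 1 [2->1 ok]
  20: obs=x cand={2,4,5} pick 2 [1->2 ok]
  21: obs=x cand={2,4,5} pick 5 [2->5 ok]
  22: obs=y cand={0,1,3} pick 3 [5->3 ok]
  23: obs=y cand={0,1,3} pick 0 [3->0 ok]
  24: obs=x cand={2,4,5} pick 4 [0->4 ok]
  25: obs=x cand={2,4,5} pick 4 [4->4 ok]
  26: obs=x cand={2,4,5} pick 4 [4->4 ok]
  27: obs=x cand={2,4,5} pick 4 [4->4 ok]
  28: obs=x cand={2,4,5} pick 2 [4->2 ok]
  29: obs=y cand={0,1,3} pick 3 [2->3 ok]

0,5,3,2,4,2,1,1,2,3,4,2,4,4,2,2,3,4,2,1,2,5,3,0,4,4,4,4,2,3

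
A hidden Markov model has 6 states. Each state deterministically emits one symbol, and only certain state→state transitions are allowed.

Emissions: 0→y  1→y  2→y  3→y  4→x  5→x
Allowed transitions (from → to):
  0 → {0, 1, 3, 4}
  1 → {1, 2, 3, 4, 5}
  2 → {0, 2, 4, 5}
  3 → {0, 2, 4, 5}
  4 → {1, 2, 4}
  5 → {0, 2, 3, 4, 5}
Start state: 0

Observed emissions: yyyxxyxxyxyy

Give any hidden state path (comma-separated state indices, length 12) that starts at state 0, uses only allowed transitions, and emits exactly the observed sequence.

0,1,1,5,4,2,5,4,1,4,1,1

  t0 'y' -> {0,1,2,3}, take 0 (start)
  t1 'y' -> {0,1,2,3}, take 1 (0->1 ok)
  t2 'y' -> {0,1,2,3}, take 1 (1->1 ok)
  t3 'x' -> {4,5}, take 5 (1->5 ok)
  t4 'x' -> {4,5}, take 4 (5->4 ok)
  t5 'y' -> {0,1,2,3}, take 2 (4->2 ok)
  t6 'x' -> {4,5}, take 5 (2->5 ok)
  t7 'x' -> {4,5}, take 4 (5->4 ok)
  t8 'y' -> {0,1,2,3}, take 1 (4->1 ok)
  t9 'x' -> {4,5}, take 4 (1->4 ok)
  t10 'y' -> {0,1,2,3}, take 1 (4->1 ok)
  t11 'y' -> {0,1,2,3}, take 1 (1->1 ok)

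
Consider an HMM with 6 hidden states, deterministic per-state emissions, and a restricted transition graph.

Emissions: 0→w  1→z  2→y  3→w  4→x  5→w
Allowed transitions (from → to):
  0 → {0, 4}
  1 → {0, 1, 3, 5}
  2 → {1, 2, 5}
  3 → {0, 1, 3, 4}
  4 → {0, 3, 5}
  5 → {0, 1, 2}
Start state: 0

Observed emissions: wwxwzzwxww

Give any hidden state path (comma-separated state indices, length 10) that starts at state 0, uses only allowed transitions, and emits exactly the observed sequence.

0,0,4,5,1,1,3,4,3,0

  t0 'w' -> {0,3,5}, take 0 (start)
  t1 'w' -> {0,3,5}, take 0 (0->0 ok)
  t2 'x' -> {4}, take 4 (0->4 ok)
  t3 'w' -> {0,3,5}, take 5 (4->5 ok)
  t4 'z' -> {1}, take 1 (5->1 ok)
  t5 'z' -> {1}, take 1 (1->1 ok)
  t6 'w' -> {0,3,5}, take 3 (1->3 ok)
  t7 'x' -> {4}, take 4 (3->4 ok)
  t8 'w' -> {0,3,5}, take 3 (4->3 ok)
  t9 'w' -> {0,3,5}, take 0 (3->0 ok)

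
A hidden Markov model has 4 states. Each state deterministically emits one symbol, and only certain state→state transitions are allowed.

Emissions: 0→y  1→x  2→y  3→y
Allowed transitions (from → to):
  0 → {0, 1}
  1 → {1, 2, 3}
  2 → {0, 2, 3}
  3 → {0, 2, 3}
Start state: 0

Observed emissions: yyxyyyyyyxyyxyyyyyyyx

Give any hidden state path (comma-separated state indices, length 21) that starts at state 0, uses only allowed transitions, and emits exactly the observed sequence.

0,0,1,3,2,3,0,0,0,1,3,0,1,3,3,3,0,0,0,0,1

  t0 'y' -> {0,2,3}, take 0 (start)
  t1 'y' -> {0,2,3}, take 0 (0->0 ok)
  t2 'x' -> {1}, take 1 (0->1 ok)
  t3 'y' -> {0,2,3}, take 3 (1->3 ok)
  t4 'y' -> {0,2,3}, take 2 (3->2 ok)
  t5 'y' -> {0,2,3}, take 3 (2->3 ok)
  t6 'y' -> {0,2,3}, take 0 (3->0 ok)
  t7 'y' -> {0,2,3}, take 0 (0->0 ok)
  t8 'y' -> {0,2,3}, take 0 (0->0 ok)
  t9 'x' -> {1}, take 1 (0->1 ok)
  t10 'y' -> {0,2,3}, take 3 (1->3 ok)
  t11 'y' -> {0,2,3}, take 0 (3->0 ok)
  t12 'x' -> {1}, take 1 (0->1 ok)
  t13 'y' -> {0,2,3}, take 3 (1->3 ok)
  t14 'y' -> {0,2,3}, take 3 (3->3 ok)
  t15 'y' -> {0,2,3}, take 3 (3->3 ok)
  t16 'y' -> {0,2,3}, take 0 (3->0 ok)
  t17 'y' -> {0,2,3}, take 0 (0->0 ok)
  t18 'y' -> {0,2,3}, take 0 (0->0 ok)
  t19 'y' -> {0,2,3}, take 0 (0->0 ok)
  t20 'x' -> {1}, take 1 (0->1 ok)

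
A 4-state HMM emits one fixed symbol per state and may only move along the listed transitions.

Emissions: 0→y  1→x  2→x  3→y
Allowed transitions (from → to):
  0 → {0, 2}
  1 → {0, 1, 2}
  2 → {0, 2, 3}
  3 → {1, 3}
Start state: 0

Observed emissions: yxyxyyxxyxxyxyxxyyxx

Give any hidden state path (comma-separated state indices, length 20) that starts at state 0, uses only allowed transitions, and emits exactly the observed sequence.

0,2,0,2,0,0,2,2,3,1,2,0,2,3,1,1,0,0,2,2

  t0 'y' -> {0,3}, take 0 (start)
  t1 'x' -> {1,2}, take 2 (0->2 ok)
  t2 'y' -> {0,3}, take 0 (2->0 ok)
  t3 'x' -> {1,2}, take 2 (0->2 ok)
  t4 'y' -> {0,3}, take 0 (2->0 ok)
  t5 'y' -> {0,3}, take 0 (0->0 ok)
  t6 'x' -> {1,2}, take 2 (0->2 ok)
  t7 'x' -> {1,2}, take 2 (2->2 ok)
  t8 'y' -> {0,3}, take 3 (2->3 ok)
  t9 'x' -> {1,2}, take 1 (3->1 ok)
  t10 'x' -> {1,2}, take 2 (1->2 ok)
  t11 'y' -> {0,3}, take 0 (2->0 ok)
  t12 'x' -> {1,2}, take 2 (0->2 ok)
  t13 'y' -> {0,3}, take 3 (2->3 ok)
  t14 'x' -> {1,2}, take 1 (3->1 ok)
  t15 'x' -> {1,2}, take 1 (1->1 ok)
  t16 'y' -> {0,3}, take 0 (1->0 ok)
  t17 'y' -> {0,3}, take 0 (0->0 ok)
  t18 'x' -> {1,2}, take 2 (0->2 ok)
  t19 'x' -> {1,2}, take 2 (2->2 ok)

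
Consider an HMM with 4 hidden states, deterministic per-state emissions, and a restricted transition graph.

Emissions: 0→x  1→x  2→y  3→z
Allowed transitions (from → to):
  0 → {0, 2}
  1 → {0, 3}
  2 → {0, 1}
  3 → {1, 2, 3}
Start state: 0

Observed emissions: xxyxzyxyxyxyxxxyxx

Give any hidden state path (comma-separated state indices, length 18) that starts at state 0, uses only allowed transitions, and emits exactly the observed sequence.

  t0 'x' -> {0,1}, take 0 (start)
  t1 'x' -> {0,1}, take 0 (0->0 ok)
  t2 'y' -> {2}, take 2 (0->2 ok)
  t3 'x' -> {0,1}, take 1 (2->1 ok)
  t4 'z' -> {3}, take 3 (1->3 ok)
  t5 'y' -> {2}, take 2 (3->2 ok)
  t6 'x' -> {0,1}, take 0 (2->0 ok)
  t7 'y' -> {2}, take 2 (0->2 ok)
  t8 'x' -> {0,1}, take 0 (2->0 ok)
  t9 'y' -> {2}, take 2 (0->2 ok)
  t10 'x' -> {0,1}, take 0 (2->0 ok)
  t11 'y' -> {2}, take 2 (0->2 ok)
  t12 'x' -> {0,1}, take 1 (2->1 ok)
  t13 'x' -> {0,1}, take 0 (1->0 ok)
  t14 'x' -> {0,1}, take 0 (0->0 ok)
  t15 'y' -> {2}, take 2 (0->2 ok)
  t16 'x' -> {0,1}, take 1 (2->1 ok)
  t17 'x' -> {0,1}, take 0 (1->0 ok)

0,0,2,1,3,2,0,2,0,2,0,2,1,0,0,2,1,0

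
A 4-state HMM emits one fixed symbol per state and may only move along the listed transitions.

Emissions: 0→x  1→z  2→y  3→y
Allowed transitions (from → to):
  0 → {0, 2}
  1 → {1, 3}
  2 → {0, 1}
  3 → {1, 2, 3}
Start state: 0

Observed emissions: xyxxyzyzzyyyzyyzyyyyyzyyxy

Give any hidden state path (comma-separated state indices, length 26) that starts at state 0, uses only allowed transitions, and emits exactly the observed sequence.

  pos 0: x in {0}, choose 0; start
  pos 1: y in {2,3}, choose 2; 0->2 ok
  pos 2: x in {0}, choose 0; 2->0 ok
  pos 3: x in {0}, choose 0; 0->0 ok
  pos 4: y in {2,3}, choose 2; 0->2 ok
  pos 5: z in {1}, choose 1; 2->1 ok
  pos 6: y in {2,3}, choose 3; 1->3 ok
  pos 7: z in {1}, choose 1; 3->1 ok
  pos 8: z in {1}, choose 1; 1->1 ok
  pos 9: y in {2,3}, choose 3; 1->3 ok
  pos 10: y in {2,3}, choose 3; 3->3 ok
  pos 11: y in {2,3}, choose 2; 3->2 ok
  pos 12: z in {1}, choose 1; 2->1 ok
  pos 13: y in {2,3}, choose 3; 1->3 ok
  pos 14: y in {2,3}, choose 2; 3->2 ok
  pos 15: z in {1}, choose 1; 2->1 ok
  pos 16: y in {2,3}, choose 3; 1->3 ok
  pos 17: y in {2,3}, choose 3; 3->3 ok
  pos 18: y in {2,3}, choose 3; 3->3 ok
  pos 19: y in {2,3}, choose 3; 3->3 ok
  pos 20: y in {2,3}, choose 2; 3->2 ok
  pos 21: z in {1}, choose 1; 2->1 ok
  pos 22: y in {2,3}, choose 3; 1->3 ok
  pos 23: y in {2,3}, choose 2; 3->2 ok
  pos 24: x in {0}, choose 0; 2->0 ok
  pos 25: y in {2,3}, choose 2; 0->2 ok

0,2,0,0,2,1,3,1,1,3,3,2,1,3,2,1,3,3,3,3,2,1,3,2,0,2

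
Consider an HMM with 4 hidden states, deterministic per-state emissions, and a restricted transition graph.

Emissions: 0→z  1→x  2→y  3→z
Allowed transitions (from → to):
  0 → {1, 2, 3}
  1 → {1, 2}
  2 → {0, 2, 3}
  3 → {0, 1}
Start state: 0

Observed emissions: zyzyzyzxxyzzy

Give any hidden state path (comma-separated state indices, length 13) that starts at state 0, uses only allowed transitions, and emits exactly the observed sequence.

0,2,0,2,0,2,0,1,1,2,3,0,2

  pos 0: z in {0,3}, choose 0; start
  pos 1: y in {2}, choose 2; 0->2 ok
  pos 2: z in {0,3}, choose 0; 2->0 ok
  pos 3: y in {2}, choose 2; 0->2 ok
  pos 4: z in {0,3}, choose 0; 2->0 ok
  pos 5: y in {2}, choose 2; 0->2 ok
  pos 6: z in {0,3}, choose 0; 2->0 ok
  pos 7: x in {1}, choose 1; 0->1 ok
  pos 8: x in {1}, choose 1; 1->1 ok
  pos 9: y in {2}, choose 2; 1->2 ok
  pos 10: z in {0,3}, choose 3; 2->3 ok
  pos 11: z in {0,3}, choose 0; 3->0 ok
  pos 12: y in {2}, choose 2; 0->2 ok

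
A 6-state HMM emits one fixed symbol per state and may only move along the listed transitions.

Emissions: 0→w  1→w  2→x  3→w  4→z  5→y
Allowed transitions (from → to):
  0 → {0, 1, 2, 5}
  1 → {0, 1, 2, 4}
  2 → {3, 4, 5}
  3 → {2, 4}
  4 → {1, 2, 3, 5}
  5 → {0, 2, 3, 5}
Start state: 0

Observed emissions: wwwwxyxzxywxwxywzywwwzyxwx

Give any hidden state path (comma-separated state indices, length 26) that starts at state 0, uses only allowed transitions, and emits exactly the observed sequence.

  pos 0: w in {0,1,3}, choose 0; start
  pos 1: w in {0,1,3}, choose 0; 0->0 ok
  pos 2: w in {0,1,3}, choose 1; 0->1 ok
  pos 3: w in {0,1,3}, choose 0; 1->0 ok
  pos 4: x in {2}, choose 2; 0->2 ok
  pos 5: y in {5}, choose 5; 2->5 ok
  pos 6: x in {2}, choose 2; 5->2 ok
  pos 7: z in {4}, choose 4; 2->4 ok
  pos 8: x in {2}, choose 2; 4->2 ok
  pos 9: y in {5}, choose 5; 2->5 ok
  pos 10: w in {0,1,3}, choose 3; 5->3 ok
  pos 11: x in {2}, choose 2; 3->2 ok
  pos 12: w in {0,1,3}, choose 3; 2->3 ok
  pos 13: x in {2}, choose 2; 3->2 ok
  pos 14: y in {5}, choose 5; 2->5 ok
  pos 15: w in {0,1,3}, choose 3; 5->3 ok
  pos 16: z in {4}, choose 4; 3->4 ok
  pos 17: y in {5}, choose 5; 4->5 ok
  pos 18: w in {0,1,3}, choose 0; 5->0 ok
  pos 19: w in {0,1,3}, choose 0; 0->0 ok
  pos 20: w in {0,1,3}, choose 1; 0->1 ok
  pos 21: z in {4}, choose 4; 1->4 ok
  pos 22: y in {5}, choose 5; 4->5 ok
  pos 23: x in {2}, choose 2; 5->2 ok
  pos 24: w in {0,1,3}, choose 3; 2->3 ok
  pos 25: x in {2}, choose 2; 3->2 ok

0,0,1,0,2,5,2,4,2,5,3,2,3,2,5,3,4,5,0,0,1,4,5,2,3,2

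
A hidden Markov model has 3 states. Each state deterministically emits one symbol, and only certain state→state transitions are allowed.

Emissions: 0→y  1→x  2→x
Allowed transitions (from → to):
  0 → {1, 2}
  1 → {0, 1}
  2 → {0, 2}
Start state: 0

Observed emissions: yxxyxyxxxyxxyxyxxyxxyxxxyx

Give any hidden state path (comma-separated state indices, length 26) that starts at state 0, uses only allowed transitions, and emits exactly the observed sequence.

0,1,1,0,2,0,2,2,2,0,2,2,0,2,0,2,2,0,1,1,0,1,1,1,0,2

  0: obs=y cand={0} pick 0 [start]
  1: obs=x cand={1,2} pick 1 [0->1 ok]
  2: obs=x cand={1,2} pick 1 [1->1 ok]
  3: obs=y cand={0} pick 0 [1->0 ok]
  4: obs=x cand={1,2} pick 2 [0->2 ok]
  5: obs=y cand={0} pick 0 [2->0 ok]
  6: obs=x cand={1,2} pick 2 [0->2 ok]
  7: obs=x cand={1,2} pick 2 [2->2 ok]
  8: obs=x cand={1,2} pick 2 [2->2 ok]
  9: obs=y cand={0} pick 0 [2->0 ok]
  10: obs=x cand={1,2} pick 2 [0->2 ok]
  11: obs=x cand={1,2} pick 2 [2->2 ok]
  12: obs=y cand={0} pick 0 [2->0 ok]
  13: obs=x cand={1,2} pick 2 [0->2 ok]
  14: obs=y cand={0} pick 0 [2->0 ok]
  15: obs=x cand={1,2} pick 2 [0->2 ok]
  16: obs=x cand={1,2} pick 2 [2->2 ok]
  17: obs=y cand={0} pick 0 [2->0 ok]
  18: obs=x cand={1,2} pick 1 [0->1 ok]
  19: obs=x cand={1,2} pick 1 [1->1 ok]
  20: obs=y cand={0} pick 0 [1->0 ok]
  21: obs=x cand={1,2} pick 1 [0->1 ok]
  22: obs=x cand={1,2} pick 1 [1->1 ok]
  23: obs=x cand={1,2} pick 1 [1->1 ok]
  24: obs=y cand={0} pick 0 [1->0 ok]
  25: obs=x cand={1,2} pick 2 [0->2 ok]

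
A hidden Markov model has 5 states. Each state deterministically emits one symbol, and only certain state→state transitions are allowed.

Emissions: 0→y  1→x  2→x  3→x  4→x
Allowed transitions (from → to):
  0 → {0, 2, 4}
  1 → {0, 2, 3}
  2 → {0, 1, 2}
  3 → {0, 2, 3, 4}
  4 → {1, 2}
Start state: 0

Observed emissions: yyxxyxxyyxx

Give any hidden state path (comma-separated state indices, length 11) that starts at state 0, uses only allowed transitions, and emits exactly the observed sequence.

0,0,2,2,0,4,1,0,0,2,1

  0: obs=y cand={0} pick 0 [start]
  1: obs=y cand={0} pick 0 [0->0 ok]
  2: obs=x cand={1,2,3,4} pick 2 [0->2 ok]
  3: obs=x cand={1,2,3,4} pick 2 [2->2 ok]
  4: obs=y cand={0} pick 0 [2->0 ok]
  5: obs=x cand={1,2,3,4} pick 4 [0->4 ok]
  6: obs=x cand={1,2,3,4} pick 1 [4->1 ok]
  7: obs=y cand={0} pick 0 [1->0 ok]
  8: obs=y cand={0} pick 0 [0->0 ok]
  9: obs=x cand={1,2,3,4} pick 2 [0->2 ok]
  10: obs=x cand={1,2,3,4} pick 1 [2->1 ok]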